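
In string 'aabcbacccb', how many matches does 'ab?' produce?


Pattern 'ab?' matches 'a' optionally followed by 'b'.
String: 'aabcbacccb'
Scanning left to right for 'a' then checking next char:
  Match 1: 'a' (a not followed by b)
  Match 2: 'ab' (a followed by b)
  Match 3: 'a' (a not followed by b)
Total matches: 3

3


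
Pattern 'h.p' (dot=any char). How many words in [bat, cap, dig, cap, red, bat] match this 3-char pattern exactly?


Pattern 'h.p' means: starts with 'h', any single char, ends with 'p'.
Checking each word (must be exactly 3 chars):
  'bat' (len=3): no
  'cap' (len=3): no
  'dig' (len=3): no
  'cap' (len=3): no
  'red' (len=3): no
  'bat' (len=3): no
Matching words: []
Total: 0

0


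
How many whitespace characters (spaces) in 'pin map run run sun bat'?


\s matches whitespace characters (spaces, tabs, etc.).
Text: 'pin map run run sun bat'
This text has 6 words separated by spaces.
Number of spaces = number of words - 1 = 6 - 1 = 5

5


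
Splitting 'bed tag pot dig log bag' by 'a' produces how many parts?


Splitting by 'a' breaks the string at each occurrence of the separator.
Text: 'bed tag pot dig log bag'
Parts after split:
  Part 1: 'bed t'
  Part 2: 'g pot dig log b'
  Part 3: 'g'
Total parts: 3

3


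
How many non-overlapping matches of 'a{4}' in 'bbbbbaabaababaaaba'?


Pattern 'a{4}' matches exactly 4 consecutive a's (greedy, non-overlapping).
String: 'bbbbbaabaababaaaba'
Scanning for runs of a's:
  Run at pos 5: 'aa' (length 2) -> 0 match(es)
  Run at pos 8: 'aa' (length 2) -> 0 match(es)
  Run at pos 11: 'a' (length 1) -> 0 match(es)
  Run at pos 13: 'aaa' (length 3) -> 0 match(es)
  Run at pos 17: 'a' (length 1) -> 0 match(es)
Matches found: []
Total: 0

0


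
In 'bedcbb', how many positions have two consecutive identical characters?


Looking for consecutive identical characters in 'bedcbb':
  pos 0-1: 'b' vs 'e' -> different
  pos 1-2: 'e' vs 'd' -> different
  pos 2-3: 'd' vs 'c' -> different
  pos 3-4: 'c' vs 'b' -> different
  pos 4-5: 'b' vs 'b' -> MATCH ('bb')
Consecutive identical pairs: ['bb']
Count: 1

1


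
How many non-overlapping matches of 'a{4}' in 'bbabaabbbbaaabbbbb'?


Pattern 'a{4}' matches exactly 4 consecutive a's (greedy, non-overlapping).
String: 'bbabaabbbbaaabbbbb'
Scanning for runs of a's:
  Run at pos 2: 'a' (length 1) -> 0 match(es)
  Run at pos 4: 'aa' (length 2) -> 0 match(es)
  Run at pos 10: 'aaa' (length 3) -> 0 match(es)
Matches found: []
Total: 0

0


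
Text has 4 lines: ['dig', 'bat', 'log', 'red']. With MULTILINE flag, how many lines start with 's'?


With MULTILINE flag, ^ matches the start of each line.
Lines: ['dig', 'bat', 'log', 'red']
Checking which lines start with 's':
  Line 1: 'dig' -> no
  Line 2: 'bat' -> no
  Line 3: 'log' -> no
  Line 4: 'red' -> no
Matching lines: []
Count: 0

0


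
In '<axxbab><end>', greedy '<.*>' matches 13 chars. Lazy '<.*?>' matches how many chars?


Greedy '<.*>' tries to match as MUCH as possible.
Lazy '<.*?>' tries to match as LITTLE as possible.

String: '<axxbab><end>'
Greedy '<.*>' starts at first '<' and extends to the LAST '>': '<axxbab><end>' (13 chars)
Lazy '<.*?>' starts at first '<' and stops at the FIRST '>': '<axxbab>' (8 chars)

8


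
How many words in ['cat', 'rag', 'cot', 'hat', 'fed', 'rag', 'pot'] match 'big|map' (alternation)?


Alternation 'big|map' matches either 'big' or 'map'.
Checking each word:
  'cat' -> no
  'rag' -> no
  'cot' -> no
  'hat' -> no
  'fed' -> no
  'rag' -> no
  'pot' -> no
Matches: []
Count: 0

0


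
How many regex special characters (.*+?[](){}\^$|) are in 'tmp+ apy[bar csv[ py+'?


Regex special characters are: . * + ? [ ] ( ) { } \ ^ $ |
Scanning 'tmp+ apy[bar csv[ py+':
  pos 3: '+' -> SPECIAL
  pos 8: '[' -> SPECIAL
  pos 16: '[' -> SPECIAL
  pos 20: '+' -> SPECIAL
Special chars found: ['+', '[', '[', '+']
Total: 4

4


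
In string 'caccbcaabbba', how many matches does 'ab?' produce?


Pattern 'ab?' matches 'a' optionally followed by 'b'.
String: 'caccbcaabbba'
Scanning left to right for 'a' then checking next char:
  Match 1: 'a' (a not followed by b)
  Match 2: 'a' (a not followed by b)
  Match 3: 'ab' (a followed by b)
  Match 4: 'a' (a not followed by b)
Total matches: 4

4


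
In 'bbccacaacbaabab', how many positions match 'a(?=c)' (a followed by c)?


Lookahead 'a(?=c)' matches 'a' only when followed by 'c'.
String: 'bbccacaacbaabab'
Checking each position where char is 'a':
  pos 4: 'a' -> MATCH (next='c')
  pos 6: 'a' -> no (next='a')
  pos 7: 'a' -> MATCH (next='c')
  pos 10: 'a' -> no (next='a')
  pos 11: 'a' -> no (next='b')
  pos 13: 'a' -> no (next='b')
Matching positions: [4, 7]
Count: 2

2


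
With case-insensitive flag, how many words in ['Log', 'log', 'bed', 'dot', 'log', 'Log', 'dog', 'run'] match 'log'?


Case-insensitive matching: compare each word's lowercase form to 'log'.
  'Log' -> lower='log' -> MATCH
  'log' -> lower='log' -> MATCH
  'bed' -> lower='bed' -> no
  'dot' -> lower='dot' -> no
  'log' -> lower='log' -> MATCH
  'Log' -> lower='log' -> MATCH
  'dog' -> lower='dog' -> no
  'run' -> lower='run' -> no
Matches: ['Log', 'log', 'log', 'Log']
Count: 4

4


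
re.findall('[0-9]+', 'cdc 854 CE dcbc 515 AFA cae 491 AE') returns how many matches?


Pattern '[0-9]+' finds one or more digits.
Text: 'cdc 854 CE dcbc 515 AFA cae 491 AE'
Scanning for matches:
  Match 1: '854'
  Match 2: '515'
  Match 3: '491'
Total matches: 3

3


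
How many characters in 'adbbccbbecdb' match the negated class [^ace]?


Negated class [^ace] matches any char NOT in {a, c, e}
Scanning 'adbbccbbecdb':
  pos 0: 'a' -> no (excluded)
  pos 1: 'd' -> MATCH
  pos 2: 'b' -> MATCH
  pos 3: 'b' -> MATCH
  pos 4: 'c' -> no (excluded)
  pos 5: 'c' -> no (excluded)
  pos 6: 'b' -> MATCH
  pos 7: 'b' -> MATCH
  pos 8: 'e' -> no (excluded)
  pos 9: 'c' -> no (excluded)
  pos 10: 'd' -> MATCH
  pos 11: 'b' -> MATCH
Total matches: 7

7


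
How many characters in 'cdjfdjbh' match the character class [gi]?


Character class [gi] matches any of: {g, i}
Scanning string 'cdjfdjbh' character by character:
  pos 0: 'c' -> no
  pos 1: 'd' -> no
  pos 2: 'j' -> no
  pos 3: 'f' -> no
  pos 4: 'd' -> no
  pos 5: 'j' -> no
  pos 6: 'b' -> no
  pos 7: 'h' -> no
Total matches: 0

0


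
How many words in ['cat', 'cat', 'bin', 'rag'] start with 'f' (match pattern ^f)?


Pattern ^f anchors to start of word. Check which words begin with 'f':
  'cat' -> no
  'cat' -> no
  'bin' -> no
  'rag' -> no
Matching words: []
Count: 0

0


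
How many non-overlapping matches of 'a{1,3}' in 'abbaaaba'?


Pattern 'a{1,3}' matches between 1 and 3 consecutive a's (greedy).
String: 'abbaaaba'
Finding runs of a's and applying greedy matching:
  Run at pos 0: 'a' (length 1)
  Run at pos 3: 'aaa' (length 3)
  Run at pos 7: 'a' (length 1)
Matches: ['a', 'aaa', 'a']
Count: 3

3


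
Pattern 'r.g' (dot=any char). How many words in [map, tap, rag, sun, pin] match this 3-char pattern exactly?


Pattern 'r.g' means: starts with 'r', any single char, ends with 'g'.
Checking each word (must be exactly 3 chars):
  'map' (len=3): no
  'tap' (len=3): no
  'rag' (len=3): MATCH
  'sun' (len=3): no
  'pin' (len=3): no
Matching words: ['rag']
Total: 1

1


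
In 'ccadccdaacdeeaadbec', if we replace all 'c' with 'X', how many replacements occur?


re.sub('c', 'X', text) replaces every occurrence of 'c' with 'X'.
Text: 'ccadccdaacdeeaadbec'
Scanning for 'c':
  pos 0: 'c' -> replacement #1
  pos 1: 'c' -> replacement #2
  pos 4: 'c' -> replacement #3
  pos 5: 'c' -> replacement #4
  pos 9: 'c' -> replacement #5
  pos 18: 'c' -> replacement #6
Total replacements: 6

6


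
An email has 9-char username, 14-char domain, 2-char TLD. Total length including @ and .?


An email address has format: username@domain.tld
Username length: 9
'@' character: 1
Domain length: 14
'.' character: 1
TLD length: 2
Total = 9 + 1 + 14 + 1 + 2 = 27

27


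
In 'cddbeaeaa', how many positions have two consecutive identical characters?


Looking for consecutive identical characters in 'cddbeaeaa':
  pos 0-1: 'c' vs 'd' -> different
  pos 1-2: 'd' vs 'd' -> MATCH ('dd')
  pos 2-3: 'd' vs 'b' -> different
  pos 3-4: 'b' vs 'e' -> different
  pos 4-5: 'e' vs 'a' -> different
  pos 5-6: 'a' vs 'e' -> different
  pos 6-7: 'e' vs 'a' -> different
  pos 7-8: 'a' vs 'a' -> MATCH ('aa')
Consecutive identical pairs: ['dd', 'aa']
Count: 2

2


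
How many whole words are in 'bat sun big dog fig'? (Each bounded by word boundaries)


Word boundaries (\b) mark the start/end of each word.
Text: 'bat sun big dog fig'
Splitting by whitespace:
  Word 1: 'bat'
  Word 2: 'sun'
  Word 3: 'big'
  Word 4: 'dog'
  Word 5: 'fig'
Total whole words: 5

5


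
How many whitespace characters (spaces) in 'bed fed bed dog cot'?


\s matches whitespace characters (spaces, tabs, etc.).
Text: 'bed fed bed dog cot'
This text has 5 words separated by spaces.
Number of spaces = number of words - 1 = 5 - 1 = 4

4


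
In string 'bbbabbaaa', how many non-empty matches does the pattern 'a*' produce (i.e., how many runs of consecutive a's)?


Pattern 'a*' matches zero or more a's. We want non-empty runs of consecutive a's.
String: 'bbbabbaaa'
Walking through the string to find runs of a's:
  Run 1: positions 3-3 -> 'a'
  Run 2: positions 6-8 -> 'aaa'
Non-empty runs found: ['a', 'aaa']
Count: 2

2


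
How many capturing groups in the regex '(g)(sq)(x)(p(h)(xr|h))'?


To count capturing groups, count each '(' that starts a group.
Pattern: '(g)(sq)(x)(p(h)(xr|h))'
Walking through the pattern:
  Position 0: '(' -> group #1
  Position 3: '(' -> group #2
  Position 7: '(' -> group #3
  Position 10: '(' -> group #4
  Position 12: '(' -> group #5
  Position 15: '(' -> group #6
Total capturing groups: 6

6


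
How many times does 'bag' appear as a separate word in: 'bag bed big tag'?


Scanning each word for exact match 'bag':
  Word 1: 'bag' -> MATCH
  Word 2: 'bed' -> no
  Word 3: 'big' -> no
  Word 4: 'tag' -> no
Total matches: 1

1


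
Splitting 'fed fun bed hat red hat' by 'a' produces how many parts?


Splitting by 'a' breaks the string at each occurrence of the separator.
Text: 'fed fun bed hat red hat'
Parts after split:
  Part 1: 'fed fun bed h'
  Part 2: 't red h'
  Part 3: 't'
Total parts: 3

3


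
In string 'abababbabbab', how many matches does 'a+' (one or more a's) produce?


Pattern 'a+' matches one or more consecutive a's.
String: 'abababbabbab'
Scanning for runs of a:
  Match 1: 'a' (length 1)
  Match 2: 'a' (length 1)
  Match 3: 'a' (length 1)
  Match 4: 'a' (length 1)
  Match 5: 'a' (length 1)
Total matches: 5

5


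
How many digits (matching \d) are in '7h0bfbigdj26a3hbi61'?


\d matches any digit 0-9.
Scanning '7h0bfbigdj26a3hbi61':
  pos 0: '7' -> DIGIT
  pos 2: '0' -> DIGIT
  pos 10: '2' -> DIGIT
  pos 11: '6' -> DIGIT
  pos 13: '3' -> DIGIT
  pos 17: '6' -> DIGIT
  pos 18: '1' -> DIGIT
Digits found: ['7', '0', '2', '6', '3', '6', '1']
Total: 7

7


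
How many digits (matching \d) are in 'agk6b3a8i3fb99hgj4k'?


\d matches any digit 0-9.
Scanning 'agk6b3a8i3fb99hgj4k':
  pos 3: '6' -> DIGIT
  pos 5: '3' -> DIGIT
  pos 7: '8' -> DIGIT
  pos 9: '3' -> DIGIT
  pos 12: '9' -> DIGIT
  pos 13: '9' -> DIGIT
  pos 17: '4' -> DIGIT
Digits found: ['6', '3', '8', '3', '9', '9', '4']
Total: 7

7


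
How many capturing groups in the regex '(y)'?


To count capturing groups, count each '(' that starts a group.
Pattern: '(y)'
Walking through the pattern:
  Position 0: '(' -> group #1
Total capturing groups: 1

1


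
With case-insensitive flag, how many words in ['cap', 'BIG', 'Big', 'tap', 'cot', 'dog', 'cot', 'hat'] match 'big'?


Case-insensitive matching: compare each word's lowercase form to 'big'.
  'cap' -> lower='cap' -> no
  'BIG' -> lower='big' -> MATCH
  'Big' -> lower='big' -> MATCH
  'tap' -> lower='tap' -> no
  'cot' -> lower='cot' -> no
  'dog' -> lower='dog' -> no
  'cot' -> lower='cot' -> no
  'hat' -> lower='hat' -> no
Matches: ['BIG', 'Big']
Count: 2

2


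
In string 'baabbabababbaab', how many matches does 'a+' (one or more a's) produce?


Pattern 'a+' matches one or more consecutive a's.
String: 'baabbabababbaab'
Scanning for runs of a:
  Match 1: 'aa' (length 2)
  Match 2: 'a' (length 1)
  Match 3: 'a' (length 1)
  Match 4: 'a' (length 1)
  Match 5: 'aa' (length 2)
Total matches: 5

5


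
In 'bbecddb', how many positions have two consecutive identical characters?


Looking for consecutive identical characters in 'bbecddb':
  pos 0-1: 'b' vs 'b' -> MATCH ('bb')
  pos 1-2: 'b' vs 'e' -> different
  pos 2-3: 'e' vs 'c' -> different
  pos 3-4: 'c' vs 'd' -> different
  pos 4-5: 'd' vs 'd' -> MATCH ('dd')
  pos 5-6: 'd' vs 'b' -> different
Consecutive identical pairs: ['bb', 'dd']
Count: 2

2


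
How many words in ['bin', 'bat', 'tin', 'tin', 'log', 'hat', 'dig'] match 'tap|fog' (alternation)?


Alternation 'tap|fog' matches either 'tap' or 'fog'.
Checking each word:
  'bin' -> no
  'bat' -> no
  'tin' -> no
  'tin' -> no
  'log' -> no
  'hat' -> no
  'dig' -> no
Matches: []
Count: 0

0


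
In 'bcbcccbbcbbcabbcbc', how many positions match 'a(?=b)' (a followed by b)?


Lookahead 'a(?=b)' matches 'a' only when followed by 'b'.
String: 'bcbcccbbcbbcabbcbc'
Checking each position where char is 'a':
  pos 12: 'a' -> MATCH (next='b')
Matching positions: [12]
Count: 1

1


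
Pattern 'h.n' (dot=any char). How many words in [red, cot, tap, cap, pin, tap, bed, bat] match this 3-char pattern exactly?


Pattern 'h.n' means: starts with 'h', any single char, ends with 'n'.
Checking each word (must be exactly 3 chars):
  'red' (len=3): no
  'cot' (len=3): no
  'tap' (len=3): no
  'cap' (len=3): no
  'pin' (len=3): no
  'tap' (len=3): no
  'bed' (len=3): no
  'bat' (len=3): no
Matching words: []
Total: 0

0


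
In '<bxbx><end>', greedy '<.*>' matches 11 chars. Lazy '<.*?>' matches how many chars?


Greedy '<.*>' tries to match as MUCH as possible.
Lazy '<.*?>' tries to match as LITTLE as possible.

String: '<bxbx><end>'
Greedy '<.*>' starts at first '<' and extends to the LAST '>': '<bxbx><end>' (11 chars)
Lazy '<.*?>' starts at first '<' and stops at the FIRST '>': '<bxbx>' (6 chars)

6


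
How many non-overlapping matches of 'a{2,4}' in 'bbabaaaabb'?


Pattern 'a{2,4}' matches between 2 and 4 consecutive a's (greedy).
String: 'bbabaaaabb'
Finding runs of a's and applying greedy matching:
  Run at pos 2: 'a' (length 1)
  Run at pos 4: 'aaaa' (length 4)
Matches: ['aaaa']
Count: 1

1


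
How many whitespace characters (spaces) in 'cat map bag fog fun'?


\s matches whitespace characters (spaces, tabs, etc.).
Text: 'cat map bag fog fun'
This text has 5 words separated by spaces.
Number of spaces = number of words - 1 = 5 - 1 = 4

4


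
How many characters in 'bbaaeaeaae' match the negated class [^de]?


Negated class [^de] matches any char NOT in {d, e}
Scanning 'bbaaeaeaae':
  pos 0: 'b' -> MATCH
  pos 1: 'b' -> MATCH
  pos 2: 'a' -> MATCH
  pos 3: 'a' -> MATCH
  pos 4: 'e' -> no (excluded)
  pos 5: 'a' -> MATCH
  pos 6: 'e' -> no (excluded)
  pos 7: 'a' -> MATCH
  pos 8: 'a' -> MATCH
  pos 9: 'e' -> no (excluded)
Total matches: 7

7


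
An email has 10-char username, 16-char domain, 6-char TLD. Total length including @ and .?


An email address has format: username@domain.tld
Username length: 10
'@' character: 1
Domain length: 16
'.' character: 1
TLD length: 6
Total = 10 + 1 + 16 + 1 + 6 = 34

34


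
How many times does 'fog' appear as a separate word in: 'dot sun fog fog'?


Scanning each word for exact match 'fog':
  Word 1: 'dot' -> no
  Word 2: 'sun' -> no
  Word 3: 'fog' -> MATCH
  Word 4: 'fog' -> MATCH
Total matches: 2

2


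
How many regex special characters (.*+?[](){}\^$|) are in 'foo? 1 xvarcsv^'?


Regex special characters are: . * + ? [ ] ( ) { } \ ^ $ |
Scanning 'foo? 1 xvarcsv^':
  pos 3: '?' -> SPECIAL
  pos 14: '^' -> SPECIAL
Special chars found: ['?', '^']
Total: 2

2


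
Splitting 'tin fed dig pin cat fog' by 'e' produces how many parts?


Splitting by 'e' breaks the string at each occurrence of the separator.
Text: 'tin fed dig pin cat fog'
Parts after split:
  Part 1: 'tin f'
  Part 2: 'd dig pin cat fog'
Total parts: 2

2


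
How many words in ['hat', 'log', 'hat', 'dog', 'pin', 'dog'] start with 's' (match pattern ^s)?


Pattern ^s anchors to start of word. Check which words begin with 's':
  'hat' -> no
  'log' -> no
  'hat' -> no
  'dog' -> no
  'pin' -> no
  'dog' -> no
Matching words: []
Count: 0

0


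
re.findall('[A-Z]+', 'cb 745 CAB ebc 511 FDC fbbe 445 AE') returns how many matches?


Pattern '[A-Z]+' finds one or more uppercase letters.
Text: 'cb 745 CAB ebc 511 FDC fbbe 445 AE'
Scanning for matches:
  Match 1: 'CAB'
  Match 2: 'FDC'
  Match 3: 'AE'
Total matches: 3

3


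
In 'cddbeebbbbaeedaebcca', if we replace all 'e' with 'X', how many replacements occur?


re.sub('e', 'X', text) replaces every occurrence of 'e' with 'X'.
Text: 'cddbeebbbbaeedaebcca'
Scanning for 'e':
  pos 4: 'e' -> replacement #1
  pos 5: 'e' -> replacement #2
  pos 11: 'e' -> replacement #3
  pos 12: 'e' -> replacement #4
  pos 15: 'e' -> replacement #5
Total replacements: 5

5


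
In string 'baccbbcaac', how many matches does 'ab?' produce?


Pattern 'ab?' matches 'a' optionally followed by 'b'.
String: 'baccbbcaac'
Scanning left to right for 'a' then checking next char:
  Match 1: 'a' (a not followed by b)
  Match 2: 'a' (a not followed by b)
  Match 3: 'a' (a not followed by b)
Total matches: 3

3


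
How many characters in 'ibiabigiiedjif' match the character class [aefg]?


Character class [aefg] matches any of: {a, e, f, g}
Scanning string 'ibiabigiiedjif' character by character:
  pos 0: 'i' -> no
  pos 1: 'b' -> no
  pos 2: 'i' -> no
  pos 3: 'a' -> MATCH
  pos 4: 'b' -> no
  pos 5: 'i' -> no
  pos 6: 'g' -> MATCH
  pos 7: 'i' -> no
  pos 8: 'i' -> no
  pos 9: 'e' -> MATCH
  pos 10: 'd' -> no
  pos 11: 'j' -> no
  pos 12: 'i' -> no
  pos 13: 'f' -> MATCH
Total matches: 4

4


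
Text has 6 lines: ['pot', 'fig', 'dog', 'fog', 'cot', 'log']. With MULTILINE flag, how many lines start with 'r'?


With MULTILINE flag, ^ matches the start of each line.
Lines: ['pot', 'fig', 'dog', 'fog', 'cot', 'log']
Checking which lines start with 'r':
  Line 1: 'pot' -> no
  Line 2: 'fig' -> no
  Line 3: 'dog' -> no
  Line 4: 'fog' -> no
  Line 5: 'cot' -> no
  Line 6: 'log' -> no
Matching lines: []
Count: 0

0


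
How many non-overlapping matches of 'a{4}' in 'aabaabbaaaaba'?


Pattern 'a{4}' matches exactly 4 consecutive a's (greedy, non-overlapping).
String: 'aabaabbaaaaba'
Scanning for runs of a's:
  Run at pos 0: 'aa' (length 2) -> 0 match(es)
  Run at pos 3: 'aa' (length 2) -> 0 match(es)
  Run at pos 7: 'aaaa' (length 4) -> 1 match(es)
  Run at pos 12: 'a' (length 1) -> 0 match(es)
Matches found: ['aaaa']
Total: 1

1


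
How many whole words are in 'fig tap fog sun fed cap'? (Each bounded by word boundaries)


Word boundaries (\b) mark the start/end of each word.
Text: 'fig tap fog sun fed cap'
Splitting by whitespace:
  Word 1: 'fig'
  Word 2: 'tap'
  Word 3: 'fog'
  Word 4: 'sun'
  Word 5: 'fed'
  Word 6: 'cap'
Total whole words: 6

6


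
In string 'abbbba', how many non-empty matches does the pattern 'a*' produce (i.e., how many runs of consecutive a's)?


Pattern 'a*' matches zero or more a's. We want non-empty runs of consecutive a's.
String: 'abbbba'
Walking through the string to find runs of a's:
  Run 1: positions 0-0 -> 'a'
  Run 2: positions 5-5 -> 'a'
Non-empty runs found: ['a', 'a']
Count: 2

2


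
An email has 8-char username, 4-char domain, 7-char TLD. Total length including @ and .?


An email address has format: username@domain.tld
Username length: 8
'@' character: 1
Domain length: 4
'.' character: 1
TLD length: 7
Total = 8 + 1 + 4 + 1 + 7 = 21

21


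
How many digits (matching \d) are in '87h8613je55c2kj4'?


\d matches any digit 0-9.
Scanning '87h8613je55c2kj4':
  pos 0: '8' -> DIGIT
  pos 1: '7' -> DIGIT
  pos 3: '8' -> DIGIT
  pos 4: '6' -> DIGIT
  pos 5: '1' -> DIGIT
  pos 6: '3' -> DIGIT
  pos 9: '5' -> DIGIT
  pos 10: '5' -> DIGIT
  pos 12: '2' -> DIGIT
  pos 15: '4' -> DIGIT
Digits found: ['8', '7', '8', '6', '1', '3', '5', '5', '2', '4']
Total: 10

10


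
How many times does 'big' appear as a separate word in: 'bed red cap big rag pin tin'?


Scanning each word for exact match 'big':
  Word 1: 'bed' -> no
  Word 2: 'red' -> no
  Word 3: 'cap' -> no
  Word 4: 'big' -> MATCH
  Word 5: 'rag' -> no
  Word 6: 'pin' -> no
  Word 7: 'tin' -> no
Total matches: 1

1


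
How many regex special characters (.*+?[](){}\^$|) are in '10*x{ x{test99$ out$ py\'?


Regex special characters are: . * + ? [ ] ( ) { } \ ^ $ |
Scanning '10*x{ x{test99$ out$ py\':
  pos 2: '*' -> SPECIAL
  pos 4: '{' -> SPECIAL
  pos 7: '{' -> SPECIAL
  pos 14: '$' -> SPECIAL
  pos 19: '$' -> SPECIAL
  pos 23: '\' -> SPECIAL
Special chars found: ['*', '{', '{', '$', '$', '\\']
Total: 6

6


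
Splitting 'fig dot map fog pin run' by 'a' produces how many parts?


Splitting by 'a' breaks the string at each occurrence of the separator.
Text: 'fig dot map fog pin run'
Parts after split:
  Part 1: 'fig dot m'
  Part 2: 'p fog pin run'
Total parts: 2

2


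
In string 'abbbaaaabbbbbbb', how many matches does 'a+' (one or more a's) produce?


Pattern 'a+' matches one or more consecutive a's.
String: 'abbbaaaabbbbbbb'
Scanning for runs of a:
  Match 1: 'a' (length 1)
  Match 2: 'aaaa' (length 4)
Total matches: 2

2


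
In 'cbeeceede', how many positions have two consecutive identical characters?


Looking for consecutive identical characters in 'cbeeceede':
  pos 0-1: 'c' vs 'b' -> different
  pos 1-2: 'b' vs 'e' -> different
  pos 2-3: 'e' vs 'e' -> MATCH ('ee')
  pos 3-4: 'e' vs 'c' -> different
  pos 4-5: 'c' vs 'e' -> different
  pos 5-6: 'e' vs 'e' -> MATCH ('ee')
  pos 6-7: 'e' vs 'd' -> different
  pos 7-8: 'd' vs 'e' -> different
Consecutive identical pairs: ['ee', 'ee']
Count: 2

2


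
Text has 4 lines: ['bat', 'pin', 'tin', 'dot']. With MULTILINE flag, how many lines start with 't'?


With MULTILINE flag, ^ matches the start of each line.
Lines: ['bat', 'pin', 'tin', 'dot']
Checking which lines start with 't':
  Line 1: 'bat' -> no
  Line 2: 'pin' -> no
  Line 3: 'tin' -> MATCH
  Line 4: 'dot' -> no
Matching lines: ['tin']
Count: 1

1


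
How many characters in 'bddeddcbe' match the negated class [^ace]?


Negated class [^ace] matches any char NOT in {a, c, e}
Scanning 'bddeddcbe':
  pos 0: 'b' -> MATCH
  pos 1: 'd' -> MATCH
  pos 2: 'd' -> MATCH
  pos 3: 'e' -> no (excluded)
  pos 4: 'd' -> MATCH
  pos 5: 'd' -> MATCH
  pos 6: 'c' -> no (excluded)
  pos 7: 'b' -> MATCH
  pos 8: 'e' -> no (excluded)
Total matches: 6

6


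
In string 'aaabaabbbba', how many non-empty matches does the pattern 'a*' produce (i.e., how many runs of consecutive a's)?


Pattern 'a*' matches zero or more a's. We want non-empty runs of consecutive a's.
String: 'aaabaabbbba'
Walking through the string to find runs of a's:
  Run 1: positions 0-2 -> 'aaa'
  Run 2: positions 4-5 -> 'aa'
  Run 3: positions 10-10 -> 'a'
Non-empty runs found: ['aaa', 'aa', 'a']
Count: 3

3


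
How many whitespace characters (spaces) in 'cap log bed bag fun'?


\s matches whitespace characters (spaces, tabs, etc.).
Text: 'cap log bed bag fun'
This text has 5 words separated by spaces.
Number of spaces = number of words - 1 = 5 - 1 = 4

4


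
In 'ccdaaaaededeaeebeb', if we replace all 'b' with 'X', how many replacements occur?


re.sub('b', 'X', text) replaces every occurrence of 'b' with 'X'.
Text: 'ccdaaaaededeaeebeb'
Scanning for 'b':
  pos 15: 'b' -> replacement #1
  pos 17: 'b' -> replacement #2
Total replacements: 2

2


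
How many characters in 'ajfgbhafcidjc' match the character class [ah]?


Character class [ah] matches any of: {a, h}
Scanning string 'ajfgbhafcidjc' character by character:
  pos 0: 'a' -> MATCH
  pos 1: 'j' -> no
  pos 2: 'f' -> no
  pos 3: 'g' -> no
  pos 4: 'b' -> no
  pos 5: 'h' -> MATCH
  pos 6: 'a' -> MATCH
  pos 7: 'f' -> no
  pos 8: 'c' -> no
  pos 9: 'i' -> no
  pos 10: 'd' -> no
  pos 11: 'j' -> no
  pos 12: 'c' -> no
Total matches: 3

3


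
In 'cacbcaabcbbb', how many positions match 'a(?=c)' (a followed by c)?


Lookahead 'a(?=c)' matches 'a' only when followed by 'c'.
String: 'cacbcaabcbbb'
Checking each position where char is 'a':
  pos 1: 'a' -> MATCH (next='c')
  pos 5: 'a' -> no (next='a')
  pos 6: 'a' -> no (next='b')
Matching positions: [1]
Count: 1

1


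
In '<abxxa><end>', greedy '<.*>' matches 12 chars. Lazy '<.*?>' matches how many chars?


Greedy '<.*>' tries to match as MUCH as possible.
Lazy '<.*?>' tries to match as LITTLE as possible.

String: '<abxxa><end>'
Greedy '<.*>' starts at first '<' and extends to the LAST '>': '<abxxa><end>' (12 chars)
Lazy '<.*?>' starts at first '<' and stops at the FIRST '>': '<abxxa>' (7 chars)

7


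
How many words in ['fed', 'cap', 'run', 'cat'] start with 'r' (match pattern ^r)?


Pattern ^r anchors to start of word. Check which words begin with 'r':
  'fed' -> no
  'cap' -> no
  'run' -> MATCH (starts with 'r')
  'cat' -> no
Matching words: ['run']
Count: 1

1


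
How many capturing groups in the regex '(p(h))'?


To count capturing groups, count each '(' that starts a group.
Pattern: '(p(h))'
Walking through the pattern:
  Position 0: '(' -> group #1
  Position 2: '(' -> group #2
Total capturing groups: 2

2


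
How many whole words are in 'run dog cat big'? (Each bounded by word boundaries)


Word boundaries (\b) mark the start/end of each word.
Text: 'run dog cat big'
Splitting by whitespace:
  Word 1: 'run'
  Word 2: 'dog'
  Word 3: 'cat'
  Word 4: 'big'
Total whole words: 4

4


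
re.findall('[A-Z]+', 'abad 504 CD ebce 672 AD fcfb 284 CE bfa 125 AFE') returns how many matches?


Pattern '[A-Z]+' finds one or more uppercase letters.
Text: 'abad 504 CD ebce 672 AD fcfb 284 CE bfa 125 AFE'
Scanning for matches:
  Match 1: 'CD'
  Match 2: 'AD'
  Match 3: 'CE'
  Match 4: 'AFE'
Total matches: 4

4


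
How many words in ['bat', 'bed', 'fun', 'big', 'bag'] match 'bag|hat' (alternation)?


Alternation 'bag|hat' matches either 'bag' or 'hat'.
Checking each word:
  'bat' -> no
  'bed' -> no
  'fun' -> no
  'big' -> no
  'bag' -> MATCH
Matches: ['bag']
Count: 1

1


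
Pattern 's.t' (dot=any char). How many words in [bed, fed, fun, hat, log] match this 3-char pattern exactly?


Pattern 's.t' means: starts with 's', any single char, ends with 't'.
Checking each word (must be exactly 3 chars):
  'bed' (len=3): no
  'fed' (len=3): no
  'fun' (len=3): no
  'hat' (len=3): no
  'log' (len=3): no
Matching words: []
Total: 0

0


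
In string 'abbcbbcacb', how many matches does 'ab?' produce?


Pattern 'ab?' matches 'a' optionally followed by 'b'.
String: 'abbcbbcacb'
Scanning left to right for 'a' then checking next char:
  Match 1: 'ab' (a followed by b)
  Match 2: 'a' (a not followed by b)
Total matches: 2

2


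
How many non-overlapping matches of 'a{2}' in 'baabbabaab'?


Pattern 'a{2}' matches exactly 2 consecutive a's (greedy, non-overlapping).
String: 'baabbabaab'
Scanning for runs of a's:
  Run at pos 1: 'aa' (length 2) -> 1 match(es)
  Run at pos 5: 'a' (length 1) -> 0 match(es)
  Run at pos 7: 'aa' (length 2) -> 1 match(es)
Matches found: ['aa', 'aa']
Total: 2

2


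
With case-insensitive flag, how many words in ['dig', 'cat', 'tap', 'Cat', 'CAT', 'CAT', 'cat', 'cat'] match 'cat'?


Case-insensitive matching: compare each word's lowercase form to 'cat'.
  'dig' -> lower='dig' -> no
  'cat' -> lower='cat' -> MATCH
  'tap' -> lower='tap' -> no
  'Cat' -> lower='cat' -> MATCH
  'CAT' -> lower='cat' -> MATCH
  'CAT' -> lower='cat' -> MATCH
  'cat' -> lower='cat' -> MATCH
  'cat' -> lower='cat' -> MATCH
Matches: ['cat', 'Cat', 'CAT', 'CAT', 'cat', 'cat']
Count: 6

6


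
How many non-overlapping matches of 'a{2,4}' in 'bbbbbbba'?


Pattern 'a{2,4}' matches between 2 and 4 consecutive a's (greedy).
String: 'bbbbbbba'
Finding runs of a's and applying greedy matching:
  Run at pos 7: 'a' (length 1)
Matches: []
Count: 0

0


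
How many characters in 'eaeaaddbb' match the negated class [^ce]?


Negated class [^ce] matches any char NOT in {c, e}
Scanning 'eaeaaddbb':
  pos 0: 'e' -> no (excluded)
  pos 1: 'a' -> MATCH
  pos 2: 'e' -> no (excluded)
  pos 3: 'a' -> MATCH
  pos 4: 'a' -> MATCH
  pos 5: 'd' -> MATCH
  pos 6: 'd' -> MATCH
  pos 7: 'b' -> MATCH
  pos 8: 'b' -> MATCH
Total matches: 7

7


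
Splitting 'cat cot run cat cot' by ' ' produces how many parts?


Splitting by ' ' breaks the string at each occurrence of the separator.
Text: 'cat cot run cat cot'
Parts after split:
  Part 1: 'cat'
  Part 2: 'cot'
  Part 3: 'run'
  Part 4: 'cat'
  Part 5: 'cot'
Total parts: 5

5


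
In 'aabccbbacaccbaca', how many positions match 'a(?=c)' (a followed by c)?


Lookahead 'a(?=c)' matches 'a' only when followed by 'c'.
String: 'aabccbbacaccbaca'
Checking each position where char is 'a':
  pos 0: 'a' -> no (next='a')
  pos 1: 'a' -> no (next='b')
  pos 7: 'a' -> MATCH (next='c')
  pos 9: 'a' -> MATCH (next='c')
  pos 13: 'a' -> MATCH (next='c')
Matching positions: [7, 9, 13]
Count: 3

3


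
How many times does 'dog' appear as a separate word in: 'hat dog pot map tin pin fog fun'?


Scanning each word for exact match 'dog':
  Word 1: 'hat' -> no
  Word 2: 'dog' -> MATCH
  Word 3: 'pot' -> no
  Word 4: 'map' -> no
  Word 5: 'tin' -> no
  Word 6: 'pin' -> no
  Word 7: 'fog' -> no
  Word 8: 'fun' -> no
Total matches: 1

1


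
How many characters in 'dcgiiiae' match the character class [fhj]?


Character class [fhj] matches any of: {f, h, j}
Scanning string 'dcgiiiae' character by character:
  pos 0: 'd' -> no
  pos 1: 'c' -> no
  pos 2: 'g' -> no
  pos 3: 'i' -> no
  pos 4: 'i' -> no
  pos 5: 'i' -> no
  pos 6: 'a' -> no
  pos 7: 'e' -> no
Total matches: 0

0


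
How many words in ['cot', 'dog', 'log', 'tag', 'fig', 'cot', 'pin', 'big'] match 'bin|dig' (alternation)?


Alternation 'bin|dig' matches either 'bin' or 'dig'.
Checking each word:
  'cot' -> no
  'dog' -> no
  'log' -> no
  'tag' -> no
  'fig' -> no
  'cot' -> no
  'pin' -> no
  'big' -> no
Matches: []
Count: 0

0


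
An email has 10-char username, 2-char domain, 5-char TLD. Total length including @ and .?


An email address has format: username@domain.tld
Username length: 10
'@' character: 1
Domain length: 2
'.' character: 1
TLD length: 5
Total = 10 + 1 + 2 + 1 + 5 = 19

19


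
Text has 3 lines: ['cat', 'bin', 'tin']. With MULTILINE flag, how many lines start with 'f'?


With MULTILINE flag, ^ matches the start of each line.
Lines: ['cat', 'bin', 'tin']
Checking which lines start with 'f':
  Line 1: 'cat' -> no
  Line 2: 'bin' -> no
  Line 3: 'tin' -> no
Matching lines: []
Count: 0

0


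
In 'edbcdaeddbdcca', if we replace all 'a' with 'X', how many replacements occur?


re.sub('a', 'X', text) replaces every occurrence of 'a' with 'X'.
Text: 'edbcdaeddbdcca'
Scanning for 'a':
  pos 5: 'a' -> replacement #1
  pos 13: 'a' -> replacement #2
Total replacements: 2

2


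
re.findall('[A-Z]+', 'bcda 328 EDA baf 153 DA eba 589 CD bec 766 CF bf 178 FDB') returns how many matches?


Pattern '[A-Z]+' finds one or more uppercase letters.
Text: 'bcda 328 EDA baf 153 DA eba 589 CD bec 766 CF bf 178 FDB'
Scanning for matches:
  Match 1: 'EDA'
  Match 2: 'DA'
  Match 3: 'CD'
  Match 4: 'CF'
  Match 5: 'FDB'
Total matches: 5

5


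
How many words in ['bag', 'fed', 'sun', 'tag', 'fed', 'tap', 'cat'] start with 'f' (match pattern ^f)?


Pattern ^f anchors to start of word. Check which words begin with 'f':
  'bag' -> no
  'fed' -> MATCH (starts with 'f')
  'sun' -> no
  'tag' -> no
  'fed' -> MATCH (starts with 'f')
  'tap' -> no
  'cat' -> no
Matching words: ['fed', 'fed']
Count: 2

2


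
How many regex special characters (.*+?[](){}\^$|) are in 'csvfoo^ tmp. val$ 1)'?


Regex special characters are: . * + ? [ ] ( ) { } \ ^ $ |
Scanning 'csvfoo^ tmp. val$ 1)':
  pos 6: '^' -> SPECIAL
  pos 11: '.' -> SPECIAL
  pos 16: '$' -> SPECIAL
  pos 19: ')' -> SPECIAL
Special chars found: ['^', '.', '$', ')']
Total: 4

4


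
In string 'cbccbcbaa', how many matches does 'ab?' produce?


Pattern 'ab?' matches 'a' optionally followed by 'b'.
String: 'cbccbcbaa'
Scanning left to right for 'a' then checking next char:
  Match 1: 'a' (a not followed by b)
  Match 2: 'a' (a not followed by b)
Total matches: 2

2


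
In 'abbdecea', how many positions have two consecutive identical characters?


Looking for consecutive identical characters in 'abbdecea':
  pos 0-1: 'a' vs 'b' -> different
  pos 1-2: 'b' vs 'b' -> MATCH ('bb')
  pos 2-3: 'b' vs 'd' -> different
  pos 3-4: 'd' vs 'e' -> different
  pos 4-5: 'e' vs 'c' -> different
  pos 5-6: 'c' vs 'e' -> different
  pos 6-7: 'e' vs 'a' -> different
Consecutive identical pairs: ['bb']
Count: 1

1


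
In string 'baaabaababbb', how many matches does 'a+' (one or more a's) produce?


Pattern 'a+' matches one or more consecutive a's.
String: 'baaabaababbb'
Scanning for runs of a:
  Match 1: 'aaa' (length 3)
  Match 2: 'aa' (length 2)
  Match 3: 'a' (length 1)
Total matches: 3

3


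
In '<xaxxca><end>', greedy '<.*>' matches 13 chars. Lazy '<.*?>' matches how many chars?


Greedy '<.*>' tries to match as MUCH as possible.
Lazy '<.*?>' tries to match as LITTLE as possible.

String: '<xaxxca><end>'
Greedy '<.*>' starts at first '<' and extends to the LAST '>': '<xaxxca><end>' (13 chars)
Lazy '<.*?>' starts at first '<' and stops at the FIRST '>': '<xaxxca>' (8 chars)

8


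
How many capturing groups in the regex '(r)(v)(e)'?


To count capturing groups, count each '(' that starts a group.
Pattern: '(r)(v)(e)'
Walking through the pattern:
  Position 0: '(' -> group #1
  Position 3: '(' -> group #2
  Position 6: '(' -> group #3
Total capturing groups: 3

3


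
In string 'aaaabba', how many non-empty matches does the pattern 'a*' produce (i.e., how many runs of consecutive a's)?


Pattern 'a*' matches zero or more a's. We want non-empty runs of consecutive a's.
String: 'aaaabba'
Walking through the string to find runs of a's:
  Run 1: positions 0-3 -> 'aaaa'
  Run 2: positions 6-6 -> 'a'
Non-empty runs found: ['aaaa', 'a']
Count: 2

2


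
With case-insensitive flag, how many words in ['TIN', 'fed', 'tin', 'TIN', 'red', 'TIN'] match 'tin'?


Case-insensitive matching: compare each word's lowercase form to 'tin'.
  'TIN' -> lower='tin' -> MATCH
  'fed' -> lower='fed' -> no
  'tin' -> lower='tin' -> MATCH
  'TIN' -> lower='tin' -> MATCH
  'red' -> lower='red' -> no
  'TIN' -> lower='tin' -> MATCH
Matches: ['TIN', 'tin', 'TIN', 'TIN']
Count: 4

4


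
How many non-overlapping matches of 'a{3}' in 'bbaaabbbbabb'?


Pattern 'a{3}' matches exactly 3 consecutive a's (greedy, non-overlapping).
String: 'bbaaabbbbabb'
Scanning for runs of a's:
  Run at pos 2: 'aaa' (length 3) -> 1 match(es)
  Run at pos 9: 'a' (length 1) -> 0 match(es)
Matches found: ['aaa']
Total: 1

1


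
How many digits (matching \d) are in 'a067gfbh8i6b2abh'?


\d matches any digit 0-9.
Scanning 'a067gfbh8i6b2abh':
  pos 1: '0' -> DIGIT
  pos 2: '6' -> DIGIT
  pos 3: '7' -> DIGIT
  pos 8: '8' -> DIGIT
  pos 10: '6' -> DIGIT
  pos 12: '2' -> DIGIT
Digits found: ['0', '6', '7', '8', '6', '2']
Total: 6

6


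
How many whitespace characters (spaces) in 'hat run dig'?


\s matches whitespace characters (spaces, tabs, etc.).
Text: 'hat run dig'
This text has 3 words separated by spaces.
Number of spaces = number of words - 1 = 3 - 1 = 2

2


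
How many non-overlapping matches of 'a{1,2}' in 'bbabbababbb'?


Pattern 'a{1,2}' matches between 1 and 2 consecutive a's (greedy).
String: 'bbabbababbb'
Finding runs of a's and applying greedy matching:
  Run at pos 2: 'a' (length 1)
  Run at pos 5: 'a' (length 1)
  Run at pos 7: 'a' (length 1)
Matches: ['a', 'a', 'a']
Count: 3

3


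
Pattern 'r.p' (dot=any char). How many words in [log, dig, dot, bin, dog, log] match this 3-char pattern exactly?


Pattern 'r.p' means: starts with 'r', any single char, ends with 'p'.
Checking each word (must be exactly 3 chars):
  'log' (len=3): no
  'dig' (len=3): no
  'dot' (len=3): no
  'bin' (len=3): no
  'dog' (len=3): no
  'log' (len=3): no
Matching words: []
Total: 0

0


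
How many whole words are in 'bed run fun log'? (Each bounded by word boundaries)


Word boundaries (\b) mark the start/end of each word.
Text: 'bed run fun log'
Splitting by whitespace:
  Word 1: 'bed'
  Word 2: 'run'
  Word 3: 'fun'
  Word 4: 'log'
Total whole words: 4

4


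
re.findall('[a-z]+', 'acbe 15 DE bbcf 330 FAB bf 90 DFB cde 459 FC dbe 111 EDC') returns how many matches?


Pattern '[a-z]+' finds one or more lowercase letters.
Text: 'acbe 15 DE bbcf 330 FAB bf 90 DFB cde 459 FC dbe 111 EDC'
Scanning for matches:
  Match 1: 'acbe'
  Match 2: 'bbcf'
  Match 3: 'bf'
  Match 4: 'cde'
  Match 5: 'dbe'
Total matches: 5

5


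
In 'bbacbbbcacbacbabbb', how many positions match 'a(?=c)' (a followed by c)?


Lookahead 'a(?=c)' matches 'a' only when followed by 'c'.
String: 'bbacbbbcacbacbabbb'
Checking each position where char is 'a':
  pos 2: 'a' -> MATCH (next='c')
  pos 8: 'a' -> MATCH (next='c')
  pos 11: 'a' -> MATCH (next='c')
  pos 14: 'a' -> no (next='b')
Matching positions: [2, 8, 11]
Count: 3

3


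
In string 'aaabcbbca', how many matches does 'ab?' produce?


Pattern 'ab?' matches 'a' optionally followed by 'b'.
String: 'aaabcbbca'
Scanning left to right for 'a' then checking next char:
  Match 1: 'a' (a not followed by b)
  Match 2: 'a' (a not followed by b)
  Match 3: 'ab' (a followed by b)
  Match 4: 'a' (a not followed by b)
Total matches: 4

4


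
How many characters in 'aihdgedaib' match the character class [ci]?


Character class [ci] matches any of: {c, i}
Scanning string 'aihdgedaib' character by character:
  pos 0: 'a' -> no
  pos 1: 'i' -> MATCH
  pos 2: 'h' -> no
  pos 3: 'd' -> no
  pos 4: 'g' -> no
  pos 5: 'e' -> no
  pos 6: 'd' -> no
  pos 7: 'a' -> no
  pos 8: 'i' -> MATCH
  pos 9: 'b' -> no
Total matches: 2

2


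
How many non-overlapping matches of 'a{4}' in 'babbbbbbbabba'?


Pattern 'a{4}' matches exactly 4 consecutive a's (greedy, non-overlapping).
String: 'babbbbbbbabba'
Scanning for runs of a's:
  Run at pos 1: 'a' (length 1) -> 0 match(es)
  Run at pos 9: 'a' (length 1) -> 0 match(es)
  Run at pos 12: 'a' (length 1) -> 0 match(es)
Matches found: []
Total: 0

0


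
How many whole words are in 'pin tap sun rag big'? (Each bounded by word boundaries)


Word boundaries (\b) mark the start/end of each word.
Text: 'pin tap sun rag big'
Splitting by whitespace:
  Word 1: 'pin'
  Word 2: 'tap'
  Word 3: 'sun'
  Word 4: 'rag'
  Word 5: 'big'
Total whole words: 5

5


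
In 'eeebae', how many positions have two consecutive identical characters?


Looking for consecutive identical characters in 'eeebae':
  pos 0-1: 'e' vs 'e' -> MATCH ('ee')
  pos 1-2: 'e' vs 'e' -> MATCH ('ee')
  pos 2-3: 'e' vs 'b' -> different
  pos 3-4: 'b' vs 'a' -> different
  pos 4-5: 'a' vs 'e' -> different
Consecutive identical pairs: ['ee', 'ee']
Count: 2

2


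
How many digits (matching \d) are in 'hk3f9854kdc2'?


\d matches any digit 0-9.
Scanning 'hk3f9854kdc2':
  pos 2: '3' -> DIGIT
  pos 4: '9' -> DIGIT
  pos 5: '8' -> DIGIT
  pos 6: '5' -> DIGIT
  pos 7: '4' -> DIGIT
  pos 11: '2' -> DIGIT
Digits found: ['3', '9', '8', '5', '4', '2']
Total: 6

6


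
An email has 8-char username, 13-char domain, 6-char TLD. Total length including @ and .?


An email address has format: username@domain.tld
Username length: 8
'@' character: 1
Domain length: 13
'.' character: 1
TLD length: 6
Total = 8 + 1 + 13 + 1 + 6 = 29

29
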